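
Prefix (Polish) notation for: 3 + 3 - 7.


left-to-right (same/higher precedence on left): tree is (- (+ 3 3) 7)
Prefix: - + 3 3 7


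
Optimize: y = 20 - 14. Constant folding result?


20 - 14 = 6 at compile time
Optimized: y = 6


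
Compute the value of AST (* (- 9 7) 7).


Evaluate inner: (- 9 7) = 2
Evaluate root: (* 2 7) = 14
Result: 14


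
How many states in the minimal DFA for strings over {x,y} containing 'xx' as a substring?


KMP-style automaton: 2 progress states + 1 absorbing accept = 3
Minimal DFA: 3 states


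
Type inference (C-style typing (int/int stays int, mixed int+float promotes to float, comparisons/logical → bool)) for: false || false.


Operand types: bool || bool
Rule: logical operators take bool operands and yield bool
Result type: bool


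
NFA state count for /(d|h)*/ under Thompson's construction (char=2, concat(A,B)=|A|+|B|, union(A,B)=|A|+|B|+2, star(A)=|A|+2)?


Syntax tree has 2 char leaf(s), 1 union(s), 1 star(s)
chars contribute 2×2 = 4; each union adds +2; each star adds +2
Total: 4 + 2 + 2 = 8 states


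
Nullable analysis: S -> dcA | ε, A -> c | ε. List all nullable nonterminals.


A nonterminal is nullable iff some alternative derives ε (directly, or every symbol in it is nullable)
Nullable: {A, S}


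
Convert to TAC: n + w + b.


Break into single-operator statements:
t1 = n + w
t2 = t1 + b


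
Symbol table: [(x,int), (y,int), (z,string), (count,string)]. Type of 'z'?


Lookup 'z' → type string


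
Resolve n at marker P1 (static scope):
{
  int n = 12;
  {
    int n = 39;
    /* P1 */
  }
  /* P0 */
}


n declared in the same block as P1
n = 39


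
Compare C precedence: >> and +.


'+' is additive (level 9); '>>' is shift (level 8)
Higher level binds tighter
'+' has higher precedence than '>>'


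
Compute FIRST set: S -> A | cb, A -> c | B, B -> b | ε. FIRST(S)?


Per alternative of S: FIRST(A) = {b, c, ε}; FIRST(cb) = {c}
FIRST(S) = {b, c, ε}


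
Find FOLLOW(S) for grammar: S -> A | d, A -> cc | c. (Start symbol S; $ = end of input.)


$ ∈ FOLLOW(S). For each A -> αBβ: add FIRST(β)\{ε} to FOLLOW(B); if β nullable, add FOLLOW(A).
FOLLOW(S) = {$}


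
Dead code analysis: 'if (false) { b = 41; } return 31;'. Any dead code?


condition is constant false, so the whole block is unreachable
Dead: 'if (false) { b = 41; }'


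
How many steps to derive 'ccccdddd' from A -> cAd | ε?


Derivation: A => cAd => ccAdd => cccAddd => ccccAdddd => ccccdddd
Steps: 5


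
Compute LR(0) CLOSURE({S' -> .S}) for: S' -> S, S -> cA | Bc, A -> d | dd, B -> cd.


Start: S' -> .S
For each item with dot before a nonterminal B, add B -> .γ for every B-production
Closure: [S' -> .S, S -> .cA, S -> .Bc, B -> .cd]


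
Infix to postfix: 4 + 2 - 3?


Left to right (same or higher precedence on left)
Postfix: 4 2 + 3 -


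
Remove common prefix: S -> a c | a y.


Common prefix: 'a'
Factored: S -> a S', S' -> c | y


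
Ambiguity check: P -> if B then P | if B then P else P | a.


dangling else: 'if B then if B then a else a' parses two ways
Ambiguous


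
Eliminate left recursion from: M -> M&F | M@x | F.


Left-recursive alternatives: M&F, M@x; non-recursive: F
Introduce M': M -> FM', M' -> &FM' | @xM' | ε


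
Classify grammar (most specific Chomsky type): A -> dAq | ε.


Single nonterminal LHS, but d^n q^n is not regular
Classification: Type 2 (Context-Free)


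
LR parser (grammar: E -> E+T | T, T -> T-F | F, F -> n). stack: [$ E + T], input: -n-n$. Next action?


'-' can extend T; shift to build T -> T-F
Action: shift


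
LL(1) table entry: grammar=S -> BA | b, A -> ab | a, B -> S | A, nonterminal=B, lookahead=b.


For [B, b]: 'b' ∈ FIRST(S)
Entry: B -> S


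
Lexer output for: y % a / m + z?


Scan left to right, longest-match per lexeme
Tokens: ID(y), OP(%), ID(a), OP(/), ID(m), OP(+), ID(z)


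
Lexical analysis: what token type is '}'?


Pattern: delimiter/punctuation
Type: PUNCTUATION


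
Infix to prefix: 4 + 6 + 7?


left-to-right (same/higher precedence on left): tree is (+ (+ 4 6) 7)
Prefix: + + 4 6 7


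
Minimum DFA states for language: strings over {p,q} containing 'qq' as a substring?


KMP-style automaton: 2 progress states + 1 absorbing accept = 3
Minimal DFA: 3 states


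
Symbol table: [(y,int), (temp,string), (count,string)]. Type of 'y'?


Lookup 'y' → type int


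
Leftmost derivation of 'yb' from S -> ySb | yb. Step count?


Derivation: S => yb
Steps: 1


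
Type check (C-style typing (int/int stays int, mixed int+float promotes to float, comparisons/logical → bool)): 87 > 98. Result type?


Operand types: int > int
Rule: comparison yields bool
Result type: bool


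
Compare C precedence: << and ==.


'<<' is shift (level 8); '==' is equality (level 6)
Higher level binds tighter
'<<' has higher precedence than '=='


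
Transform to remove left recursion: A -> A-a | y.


Left-recursive alternatives: A-a; non-recursive: y
Introduce A': A -> yA', A' -> -aA' | ε


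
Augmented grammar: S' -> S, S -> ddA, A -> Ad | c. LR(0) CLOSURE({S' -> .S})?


Start: S' -> .S
For each item with dot before a nonterminal B, add B -> .γ for every B-production
Closure: [S' -> .S, S -> .ddA]


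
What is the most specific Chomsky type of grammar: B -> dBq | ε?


Single nonterminal LHS, but d^n q^n is not regular
Classification: Type 2 (Context-Free)


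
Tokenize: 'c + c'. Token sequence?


Scan left to right, longest-match per lexeme
Tokens: ID(c), OP(+), ID(c)


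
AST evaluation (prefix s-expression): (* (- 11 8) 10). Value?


Evaluate inner: (- 11 8) = 3
Evaluate root: (* 3 10) = 30
Result: 30


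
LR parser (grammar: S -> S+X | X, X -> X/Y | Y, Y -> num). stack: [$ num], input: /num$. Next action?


'num' on top is the handle for Y -> num
Action: reduce (Y -> num)


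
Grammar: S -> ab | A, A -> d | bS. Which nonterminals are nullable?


A nonterminal is nullable iff some alternative derives ε (directly, or every symbol in it is nullable)
Nullable: {}


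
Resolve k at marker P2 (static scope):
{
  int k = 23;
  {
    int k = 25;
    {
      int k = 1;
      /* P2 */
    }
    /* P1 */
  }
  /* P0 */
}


k declared in the same block as P2
k = 1


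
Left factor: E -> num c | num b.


Common prefix: 'num'
Factored: E -> num E', E' -> c | b


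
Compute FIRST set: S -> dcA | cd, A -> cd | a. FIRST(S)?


Per alternative of S: FIRST(dcA) = {d}; FIRST(cd) = {c}
FIRST(S) = {c, d}


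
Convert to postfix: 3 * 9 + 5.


Left to right (same or higher precedence on left)
Postfix: 3 9 * 5 +


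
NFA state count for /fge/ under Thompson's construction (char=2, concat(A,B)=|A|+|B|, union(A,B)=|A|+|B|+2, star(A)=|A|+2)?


Syntax tree has 3 char leaf(s), 0 union(s), 0 star(s)
chars contribute 3×2 = 6; each union adds +2; each star adds +2
Total: 6 + 0 + 0 = 6 states


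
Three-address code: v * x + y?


Break into single-operator statements:
t1 = v * x
t2 = t1 + y


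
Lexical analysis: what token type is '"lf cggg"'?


Pattern: double-quoted sequence
Type: STRING_LITERAL


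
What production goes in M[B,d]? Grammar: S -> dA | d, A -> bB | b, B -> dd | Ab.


For [B, d]: 'd' ∈ FIRST(dd)
Entry: B -> dd


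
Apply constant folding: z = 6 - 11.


6 - 11 = -5 at compile time
Optimized: z = -5


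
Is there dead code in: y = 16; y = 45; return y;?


first assignment to y is overwritten before any read
Dead: 'y = 16'


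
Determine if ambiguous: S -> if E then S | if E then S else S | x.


dangling else: 'if E then if E then x else x' parses two ways
Ambiguous


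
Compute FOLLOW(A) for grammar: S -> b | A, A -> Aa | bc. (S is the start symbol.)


$ ∈ FOLLOW(S). For each A -> αBβ: add FIRST(β)\{ε} to FOLLOW(B); if β nullable, add FOLLOW(A).
FOLLOW(A) = {$, a}


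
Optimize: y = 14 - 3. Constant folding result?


14 - 3 = 11 at compile time
Optimized: y = 11


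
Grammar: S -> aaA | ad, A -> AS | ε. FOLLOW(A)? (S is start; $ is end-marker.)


$ ∈ FOLLOW(S). For each A -> αBβ: add FIRST(β)\{ε} to FOLLOW(B); if β nullable, add FOLLOW(A).
FOLLOW(A) = {$, a}


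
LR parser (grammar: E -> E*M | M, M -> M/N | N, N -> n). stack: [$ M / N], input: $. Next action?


handle 'M/N' on top
Action: reduce (M -> M/N)


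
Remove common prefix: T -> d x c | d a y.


Common prefix: 'd'
Factored: T -> d T', T' -> x c | a y


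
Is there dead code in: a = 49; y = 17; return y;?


a is assigned but never read
Dead: 'a = 49'


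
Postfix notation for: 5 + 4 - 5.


Left to right (same or higher precedence on left)
Postfix: 5 4 + 5 -


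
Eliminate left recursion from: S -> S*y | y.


Left-recursive alternatives: S*y; non-recursive: y
Introduce S': S -> yS', S' -> *yS' | ε


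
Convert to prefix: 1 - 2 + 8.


left-to-right (same/higher precedence on left): tree is (+ (- 1 2) 8)
Prefix: + - 1 2 8


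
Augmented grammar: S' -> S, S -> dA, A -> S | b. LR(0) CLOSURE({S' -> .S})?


Start: S' -> .S
For each item with dot before a nonterminal B, add B -> .γ for every B-production
Closure: [S' -> .S, S -> .dA]


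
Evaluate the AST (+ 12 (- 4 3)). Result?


Evaluate inner: (- 4 3) = 1
Evaluate root: (+ 12 1) = 13
Result: 13


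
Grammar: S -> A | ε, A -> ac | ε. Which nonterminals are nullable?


A nonterminal is nullable iff some alternative derives ε (directly, or every symbol in it is nullable)
Nullable: {A, S}


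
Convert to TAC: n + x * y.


Break into single-operator statements:
t1 = x * y
t2 = n + t1


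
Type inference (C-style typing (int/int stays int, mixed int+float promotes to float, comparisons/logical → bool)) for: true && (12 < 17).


Operand types: bool && bool
Rule: logical operators take bool operands and yield bool
Result type: bool


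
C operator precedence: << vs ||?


'<<' is shift (level 8); '||' is logical OR (level 1)
Higher level binds tighter
'<<' has higher precedence than '||'


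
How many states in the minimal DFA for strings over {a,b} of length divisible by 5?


Track length mod 5: states 0..4, accept at 0
Minimal DFA: 5 states


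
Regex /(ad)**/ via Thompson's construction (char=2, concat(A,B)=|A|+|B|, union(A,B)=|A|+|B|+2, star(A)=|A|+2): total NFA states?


Syntax tree has 2 char leaf(s), 0 union(s), 2 star(s)
chars contribute 2×2 = 4; each union adds +2; each star adds +2
Total: 4 + 0 + 4 = 8 states


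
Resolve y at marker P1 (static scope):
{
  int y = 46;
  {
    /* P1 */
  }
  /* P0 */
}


P1's block does not declare y; resolves to the enclosing declaration at depth 0
y = 46


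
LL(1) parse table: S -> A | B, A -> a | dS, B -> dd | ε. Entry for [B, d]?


For [B, d]: 'd' ∈ FIRST(dd)
Entry: B -> dd


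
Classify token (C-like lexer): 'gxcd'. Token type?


Pattern: letter/underscore followed by alphanumerics, not a keyword
Type: IDENTIFIER


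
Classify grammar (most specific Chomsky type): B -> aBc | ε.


Single nonterminal LHS, but a^n c^n is not regular
Classification: Type 2 (Context-Free)


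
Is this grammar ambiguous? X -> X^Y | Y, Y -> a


precedence layered via separate nonterminal Y: deterministic
Unambiguous


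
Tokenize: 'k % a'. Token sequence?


Scan left to right, longest-match per lexeme
Tokens: ID(k), OP(%), ID(a)


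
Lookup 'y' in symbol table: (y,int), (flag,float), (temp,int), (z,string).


Lookup 'y' → type int


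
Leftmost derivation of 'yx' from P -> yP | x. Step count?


Derivation: P => yP => yx
Steps: 2


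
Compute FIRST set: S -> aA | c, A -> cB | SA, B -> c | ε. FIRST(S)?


Per alternative of S: FIRST(aA) = {a}; FIRST(c) = {c}
FIRST(S) = {a, c}


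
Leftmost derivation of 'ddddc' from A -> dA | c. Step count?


Derivation: A => dA => ddA => dddA => ddddA => ddddc
Steps: 5


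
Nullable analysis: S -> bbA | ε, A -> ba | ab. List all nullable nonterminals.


A nonterminal is nullable iff some alternative derives ε (directly, or every symbol in it is nullable)
Nullable: {S}


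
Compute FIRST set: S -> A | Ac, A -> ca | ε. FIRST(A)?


Per alternative of A: FIRST(ca) = {c}; FIRST(ε) = {ε}
FIRST(A) = {c, ε}


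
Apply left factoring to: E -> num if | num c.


Common prefix: 'num'
Factored: E -> num E', E' -> if | c


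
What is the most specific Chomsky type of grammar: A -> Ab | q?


Left-linear: every RHS is a terminal or one nonterminal followed by a terminal
Classification: Type 3 (Regular)


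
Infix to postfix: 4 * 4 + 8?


Left to right (same or higher precedence on left)
Postfix: 4 4 * 8 +


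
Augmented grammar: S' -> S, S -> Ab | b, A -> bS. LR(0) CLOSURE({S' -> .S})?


Start: S' -> .S
For each item with dot before a nonterminal B, add B -> .γ for every B-production
Closure: [S' -> .S, S -> .Ab, S -> .b, A -> .bS]


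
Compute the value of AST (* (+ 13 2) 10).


Evaluate inner: (+ 13 2) = 15
Evaluate root: (* 15 10) = 150
Result: 150


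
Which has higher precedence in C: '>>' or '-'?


'-' is additive (level 9); '>>' is shift (level 8)
Higher level binds tighter
'-' has higher precedence than '>>'


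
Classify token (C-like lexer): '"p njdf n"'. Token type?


Pattern: double-quoted sequence
Type: STRING_LITERAL


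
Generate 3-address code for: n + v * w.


Break into single-operator statements:
t1 = v * w
t2 = n + t1


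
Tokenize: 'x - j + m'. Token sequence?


Scan left to right, longest-match per lexeme
Tokens: ID(x), OP(-), ID(j), OP(+), ID(m)


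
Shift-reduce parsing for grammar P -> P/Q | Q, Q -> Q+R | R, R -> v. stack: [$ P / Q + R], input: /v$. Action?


handle 'Q+R' on top
Action: reduce (Q -> Q+R)


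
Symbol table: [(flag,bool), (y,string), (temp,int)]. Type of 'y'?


Lookup 'y' → type string


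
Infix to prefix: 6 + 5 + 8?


left-to-right (same/higher precedence on left): tree is (+ (+ 6 5) 8)
Prefix: + + 6 5 8


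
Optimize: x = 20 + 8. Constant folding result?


20 + 8 = 28 at compile time
Optimized: x = 28


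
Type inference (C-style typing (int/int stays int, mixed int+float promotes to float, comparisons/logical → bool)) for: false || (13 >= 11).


Operand types: bool || bool
Rule: logical operators take bool operands and yield bool
Result type: bool


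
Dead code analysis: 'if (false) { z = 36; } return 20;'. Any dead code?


condition is constant false, so the whole block is unreachable
Dead: 'if (false) { z = 36; }'


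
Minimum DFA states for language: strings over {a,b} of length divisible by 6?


Track length mod 6: states 0..5, accept at 0
Minimal DFA: 6 states


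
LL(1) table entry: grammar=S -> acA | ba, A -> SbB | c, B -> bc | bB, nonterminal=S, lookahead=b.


For [S, b]: 'b' ∈ FIRST(ba)
Entry: S -> ba


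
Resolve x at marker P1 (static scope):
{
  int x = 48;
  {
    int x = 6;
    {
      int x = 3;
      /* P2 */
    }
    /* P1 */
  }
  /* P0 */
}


x declared in the same block as P1
x = 6


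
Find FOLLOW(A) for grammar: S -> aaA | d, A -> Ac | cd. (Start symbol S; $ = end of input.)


$ ∈ FOLLOW(S). For each A -> αBβ: add FIRST(β)\{ε} to FOLLOW(B); if β nullable, add FOLLOW(A).
FOLLOW(A) = {$, c}


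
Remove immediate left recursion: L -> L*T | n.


Left-recursive alternatives: L*T; non-recursive: n
Introduce L': L -> nL', L' -> *TL' | ε


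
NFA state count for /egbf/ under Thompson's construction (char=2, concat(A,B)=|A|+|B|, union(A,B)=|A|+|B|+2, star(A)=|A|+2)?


Syntax tree has 4 char leaf(s), 0 union(s), 0 star(s)
chars contribute 4×2 = 8; each union adds +2; each star adds +2
Total: 8 + 0 + 0 = 8 states


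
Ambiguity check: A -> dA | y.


right-linear, alternatives start with distinct terminals 'd' vs 'y': unique leftmost derivation
Unambiguous


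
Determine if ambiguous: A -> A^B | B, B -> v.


precedence layered via separate nonterminal B: deterministic
Unambiguous


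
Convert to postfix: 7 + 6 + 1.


Left to right (same or higher precedence on left)
Postfix: 7 6 + 1 +


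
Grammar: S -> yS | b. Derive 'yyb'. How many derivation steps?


Derivation: S => yS => yyS => yyb
Steps: 3


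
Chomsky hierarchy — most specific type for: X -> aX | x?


Right-linear: every RHS is a terminal or a terminal followed by one nonterminal
Classification: Type 3 (Regular)


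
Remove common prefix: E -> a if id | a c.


Common prefix: 'a'
Factored: E -> a E', E' -> if id | c


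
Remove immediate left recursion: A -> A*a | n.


Left-recursive alternatives: A*a; non-recursive: n
Introduce A': A -> nA', A' -> *aA' | ε


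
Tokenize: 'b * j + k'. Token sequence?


Scan left to right, longest-match per lexeme
Tokens: ID(b), OP(*), ID(j), OP(+), ID(k)


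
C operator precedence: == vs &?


'==' is equality (level 6); '&' is bitwise AND (level 5)
Higher level binds tighter
'==' has higher precedence than '&'


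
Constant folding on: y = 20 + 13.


20 + 13 = 33 at compile time
Optimized: y = 33


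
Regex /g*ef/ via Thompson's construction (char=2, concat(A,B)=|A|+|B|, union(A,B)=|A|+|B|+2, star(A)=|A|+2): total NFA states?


Syntax tree has 3 char leaf(s), 0 union(s), 1 star(s)
chars contribute 3×2 = 6; each union adds +2; each star adds +2
Total: 6 + 0 + 2 = 8 states


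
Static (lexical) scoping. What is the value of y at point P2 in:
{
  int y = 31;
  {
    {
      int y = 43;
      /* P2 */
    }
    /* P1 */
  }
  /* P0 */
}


y declared in the same block as P2
y = 43


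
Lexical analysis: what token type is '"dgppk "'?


Pattern: double-quoted sequence
Type: STRING_LITERAL


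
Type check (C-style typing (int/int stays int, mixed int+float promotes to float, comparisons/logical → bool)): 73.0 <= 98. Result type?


Operand types: float <= int
Rule: comparison yields bool
Result type: bool


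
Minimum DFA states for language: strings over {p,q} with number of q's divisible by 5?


Track (count of q) mod 5: states 0..4, accept at 0
Minimal DFA: 5 states


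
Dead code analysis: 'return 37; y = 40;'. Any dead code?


statement follows a return and is unreachable
Dead: 'y = 40'


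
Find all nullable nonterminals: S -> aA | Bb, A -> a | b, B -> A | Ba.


A nonterminal is nullable iff some alternative derives ε (directly, or every symbol in it is nullable)
Nullable: {}


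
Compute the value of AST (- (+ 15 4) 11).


Evaluate inner: (+ 15 4) = 19
Evaluate root: (- 19 11) = 8
Result: 8


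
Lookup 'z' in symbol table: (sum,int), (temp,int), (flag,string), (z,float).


Lookup 'z' → type float


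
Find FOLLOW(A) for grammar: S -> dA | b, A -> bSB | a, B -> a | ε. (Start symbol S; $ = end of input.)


$ ∈ FOLLOW(S). For each A -> αBβ: add FIRST(β)\{ε} to FOLLOW(B); if β nullable, add FOLLOW(A).
FOLLOW(A) = {$, a}


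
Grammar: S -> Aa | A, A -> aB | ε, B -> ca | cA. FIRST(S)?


Per alternative of S: FIRST(Aa) = {a}; FIRST(A) = {a, ε}
FIRST(S) = {a, ε}


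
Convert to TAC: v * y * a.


Break into single-operator statements:
t1 = v * y
t2 = t1 * a


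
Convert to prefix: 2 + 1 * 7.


'*' binds tighter: tree is (+ 2 (* 1 7))
Prefix: + 2 * 1 7


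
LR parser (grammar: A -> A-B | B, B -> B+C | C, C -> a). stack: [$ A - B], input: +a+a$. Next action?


'+' can extend B; shift to build B -> B+C
Action: shift


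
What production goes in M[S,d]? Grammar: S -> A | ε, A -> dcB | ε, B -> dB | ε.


For [S, d]: 'd' ∈ FIRST(A)
Entry: S -> A


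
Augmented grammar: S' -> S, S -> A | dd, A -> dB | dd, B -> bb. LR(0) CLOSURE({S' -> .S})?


Start: S' -> .S
For each item with dot before a nonterminal B, add B -> .γ for every B-production
Closure: [S' -> .S, S -> .A, S -> .dd, A -> .dB, A -> .dd]


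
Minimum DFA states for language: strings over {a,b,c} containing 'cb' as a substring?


KMP-style automaton: 2 progress states + 1 absorbing accept = 3
Minimal DFA: 3 states


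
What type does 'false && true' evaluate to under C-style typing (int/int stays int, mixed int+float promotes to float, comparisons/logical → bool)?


Operand types: bool && bool
Rule: logical operators take bool operands and yield bool
Result type: bool


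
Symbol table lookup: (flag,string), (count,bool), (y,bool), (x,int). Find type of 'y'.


Lookup 'y' → type bool


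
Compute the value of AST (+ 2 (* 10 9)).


Evaluate inner: (* 10 9) = 90
Evaluate root: (+ 2 90) = 92
Result: 92


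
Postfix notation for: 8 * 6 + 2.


Left to right (same or higher precedence on left)
Postfix: 8 6 * 2 +


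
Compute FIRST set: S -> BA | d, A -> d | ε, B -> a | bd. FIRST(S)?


Per alternative of S: FIRST(BA) = {a, b}; FIRST(d) = {d}
FIRST(S) = {a, b, d}


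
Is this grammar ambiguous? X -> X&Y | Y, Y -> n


precedence layered via separate nonterminal Y: deterministic
Unambiguous


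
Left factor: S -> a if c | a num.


Common prefix: 'a'
Factored: S -> a S', S' -> if c | num


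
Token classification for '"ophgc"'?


Pattern: double-quoted sequence
Type: STRING_LITERAL


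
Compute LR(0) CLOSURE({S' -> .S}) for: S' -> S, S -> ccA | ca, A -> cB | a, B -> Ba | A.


Start: S' -> .S
For each item with dot before a nonterminal B, add B -> .γ for every B-production
Closure: [S' -> .S, S -> .ccA, S -> .ca]


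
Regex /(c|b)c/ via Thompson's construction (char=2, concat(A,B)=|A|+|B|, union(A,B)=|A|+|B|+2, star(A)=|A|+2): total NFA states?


Syntax tree has 3 char leaf(s), 1 union(s), 0 star(s)
chars contribute 3×2 = 6; each union adds +2; each star adds +2
Total: 6 + 2 + 0 = 8 states


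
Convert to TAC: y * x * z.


Break into single-operator statements:
t1 = y * x
t2 = t1 * z


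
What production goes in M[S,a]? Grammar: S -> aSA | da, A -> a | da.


For [S, a]: 'a' ∈ FIRST(aSA)
Entry: S -> aSA


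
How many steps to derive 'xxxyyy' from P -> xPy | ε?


Derivation: P => xPy => xxPyy => xxxPyyy => xxxyyy
Steps: 4


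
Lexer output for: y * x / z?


Scan left to right, longest-match per lexeme
Tokens: ID(y), OP(*), ID(x), OP(/), ID(z)


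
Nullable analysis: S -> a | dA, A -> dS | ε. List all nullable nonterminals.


A nonterminal is nullable iff some alternative derives ε (directly, or every symbol in it is nullable)
Nullable: {A}


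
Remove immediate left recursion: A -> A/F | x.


Left-recursive alternatives: A/F; non-recursive: x
Introduce A': A -> xA', A' -> /FA' | ε


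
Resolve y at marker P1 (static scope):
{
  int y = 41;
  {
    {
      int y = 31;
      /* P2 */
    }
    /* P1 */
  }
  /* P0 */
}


P1's block does not declare y; resolves to the enclosing declaration at depth 0
y = 41


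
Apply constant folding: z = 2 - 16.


2 - 16 = -14 at compile time
Optimized: z = -14


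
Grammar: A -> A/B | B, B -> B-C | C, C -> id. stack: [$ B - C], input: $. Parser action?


handle 'B-C' on top
Action: reduce (B -> B-C)


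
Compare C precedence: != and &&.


'!=' is equality (level 6); '&&' is logical AND (level 2)
Higher level binds tighter
'!=' has higher precedence than '&&'


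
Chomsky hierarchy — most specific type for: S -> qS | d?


Right-linear: every RHS is a terminal or a terminal followed by one nonterminal
Classification: Type 3 (Regular)


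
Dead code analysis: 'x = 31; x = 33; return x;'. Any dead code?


first assignment to x is overwritten before any read
Dead: 'x = 31'


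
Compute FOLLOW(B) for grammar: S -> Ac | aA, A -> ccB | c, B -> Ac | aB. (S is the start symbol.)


$ ∈ FOLLOW(S). For each A -> αBβ: add FIRST(β)\{ε} to FOLLOW(B); if β nullable, add FOLLOW(A).
FOLLOW(B) = {$, c}


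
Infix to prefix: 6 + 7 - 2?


left-to-right (same/higher precedence on left): tree is (- (+ 6 7) 2)
Prefix: - + 6 7 2


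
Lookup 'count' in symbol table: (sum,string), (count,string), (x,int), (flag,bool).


Lookup 'count' → type string


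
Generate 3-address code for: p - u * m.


Break into single-operator statements:
t1 = u * m
t2 = p - t1


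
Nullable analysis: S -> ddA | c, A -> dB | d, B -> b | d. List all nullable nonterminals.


A nonterminal is nullable iff some alternative derives ε (directly, or every symbol in it is nullable)
Nullable: {}


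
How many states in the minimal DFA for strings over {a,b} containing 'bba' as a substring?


KMP-style automaton: 3 progress states + 1 absorbing accept = 4
Minimal DFA: 4 states


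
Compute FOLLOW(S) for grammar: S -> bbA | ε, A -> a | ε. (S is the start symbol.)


$ ∈ FOLLOW(S). For each A -> αBβ: add FIRST(β)\{ε} to FOLLOW(B); if β nullable, add FOLLOW(A).
FOLLOW(S) = {$}


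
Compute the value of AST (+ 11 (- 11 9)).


Evaluate inner: (- 11 9) = 2
Evaluate root: (+ 11 2) = 13
Result: 13


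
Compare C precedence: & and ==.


'==' is equality (level 6); '&' is bitwise AND (level 5)
Higher level binds tighter
'==' has higher precedence than '&'


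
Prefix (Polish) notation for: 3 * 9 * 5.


left-to-right (same/higher precedence on left): tree is (* (* 3 9) 5)
Prefix: * * 3 9 5


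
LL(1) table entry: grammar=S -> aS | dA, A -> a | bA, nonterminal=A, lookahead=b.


For [A, b]: 'b' ∈ FIRST(bA)
Entry: A -> bA


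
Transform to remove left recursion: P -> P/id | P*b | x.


Left-recursive alternatives: P/id, P*b; non-recursive: x
Introduce P': P -> xP', P' -> /idP' | *bP' | ε


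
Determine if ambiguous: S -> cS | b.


right-linear, alternatives start with distinct terminals 'c' vs 'b': unique leftmost derivation
Unambiguous


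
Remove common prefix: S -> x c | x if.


Common prefix: 'x'
Factored: S -> x S', S' -> c | if


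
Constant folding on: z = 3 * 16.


3 * 16 = 48 at compile time
Optimized: z = 48


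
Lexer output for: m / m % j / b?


Scan left to right, longest-match per lexeme
Tokens: ID(m), OP(/), ID(m), OP(%), ID(j), OP(/), ID(b)


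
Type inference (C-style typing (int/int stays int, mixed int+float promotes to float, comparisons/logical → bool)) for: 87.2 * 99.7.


Operand types: float * float
Rule: mixed int/float promotes to float; int/int stays int
Result type: float


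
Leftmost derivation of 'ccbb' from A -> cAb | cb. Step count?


Derivation: A => cAb => ccbb
Steps: 2


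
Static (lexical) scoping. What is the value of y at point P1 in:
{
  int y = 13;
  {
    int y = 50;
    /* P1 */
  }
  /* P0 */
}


y declared in the same block as P1
y = 50


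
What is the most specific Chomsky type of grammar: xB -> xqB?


LHS has context (more than one symbol) and |LHS| ≤ |RHS|
Classification: Type 1 (Context-Sensitive)


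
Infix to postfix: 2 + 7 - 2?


Left to right (same or higher precedence on left)
Postfix: 2 7 + 2 -


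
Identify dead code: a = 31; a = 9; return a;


first assignment to a is overwritten before any read
Dead: 'a = 31'


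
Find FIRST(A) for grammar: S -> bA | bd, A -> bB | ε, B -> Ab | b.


Per alternative of A: FIRST(bB) = {b}; FIRST(ε) = {ε}
FIRST(A) = {b, ε}


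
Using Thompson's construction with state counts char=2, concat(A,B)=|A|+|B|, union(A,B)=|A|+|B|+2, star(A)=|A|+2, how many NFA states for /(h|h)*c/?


Syntax tree has 3 char leaf(s), 1 union(s), 1 star(s)
chars contribute 3×2 = 6; each union adds +2; each star adds +2
Total: 6 + 2 + 2 = 10 states


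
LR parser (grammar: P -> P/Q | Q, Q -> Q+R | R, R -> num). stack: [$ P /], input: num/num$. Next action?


no handle ('P/' is not any RHS); shift 'num'
Action: shift


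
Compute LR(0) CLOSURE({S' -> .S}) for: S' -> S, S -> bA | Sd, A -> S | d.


Start: S' -> .S
For each item with dot before a nonterminal B, add B -> .γ for every B-production
Closure: [S' -> .S, S -> .bA, S -> .Sd]


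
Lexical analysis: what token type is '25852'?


Pattern: digits only
Type: INTEGER_LITERAL


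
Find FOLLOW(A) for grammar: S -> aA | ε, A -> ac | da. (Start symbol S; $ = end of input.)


$ ∈ FOLLOW(S). For each A -> αBβ: add FIRST(β)\{ε} to FOLLOW(B); if β nullable, add FOLLOW(A).
FOLLOW(A) = {$}


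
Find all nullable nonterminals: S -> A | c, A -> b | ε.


A nonterminal is nullable iff some alternative derives ε (directly, or every symbol in it is nullable)
Nullable: {A, S}


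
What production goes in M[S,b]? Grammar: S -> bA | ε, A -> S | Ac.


For [S, b]: 'b' ∈ FIRST(bA)
Entry: S -> bA


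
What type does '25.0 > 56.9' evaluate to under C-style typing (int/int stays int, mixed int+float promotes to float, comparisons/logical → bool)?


Operand types: float > float
Rule: comparison yields bool
Result type: bool


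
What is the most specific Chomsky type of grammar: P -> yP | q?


Right-linear: every RHS is a terminal or a terminal followed by one nonterminal
Classification: Type 3 (Regular)


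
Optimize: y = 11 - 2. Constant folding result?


11 - 2 = 9 at compile time
Optimized: y = 9


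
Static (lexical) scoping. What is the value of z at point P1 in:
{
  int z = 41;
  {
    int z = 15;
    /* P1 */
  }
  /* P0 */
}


z declared in the same block as P1
z = 15


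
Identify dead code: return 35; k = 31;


statement follows a return and is unreachable
Dead: 'k = 31'


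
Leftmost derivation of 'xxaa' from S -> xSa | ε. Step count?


Derivation: S => xSa => xxSaa => xxaa
Steps: 3


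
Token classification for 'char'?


Pattern: reserved word
Type: KEYWORD


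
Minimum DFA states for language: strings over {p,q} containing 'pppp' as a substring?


KMP-style automaton: 4 progress states + 1 absorbing accept = 5
Minimal DFA: 5 states


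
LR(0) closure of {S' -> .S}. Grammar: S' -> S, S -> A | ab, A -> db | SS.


Start: S' -> .S
For each item with dot before a nonterminal B, add B -> .γ for every B-production
Closure: [S' -> .S, S -> .A, S -> .ab, A -> .db, A -> .SS]


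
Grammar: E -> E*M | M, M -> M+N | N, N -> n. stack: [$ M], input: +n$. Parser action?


shift '+' to continue M -> M+N
Action: shift


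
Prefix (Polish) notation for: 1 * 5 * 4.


left-to-right (same/higher precedence on left): tree is (* (* 1 5) 4)
Prefix: * * 1 5 4


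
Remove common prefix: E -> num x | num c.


Common prefix: 'num'
Factored: E -> num E', E' -> x | c


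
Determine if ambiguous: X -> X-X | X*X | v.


'v-v*v' has two parse trees (no precedence encoded between - and *)
Ambiguous


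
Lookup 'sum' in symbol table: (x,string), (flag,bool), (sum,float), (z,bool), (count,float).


Lookup 'sum' → type float


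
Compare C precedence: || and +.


'+' is additive (level 9); '||' is logical OR (level 1)
Higher level binds tighter
'+' has higher precedence than '||'


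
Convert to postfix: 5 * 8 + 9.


Left to right (same or higher precedence on left)
Postfix: 5 8 * 9 +


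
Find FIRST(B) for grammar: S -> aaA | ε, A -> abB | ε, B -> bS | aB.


Per alternative of B: FIRST(bS) = {b}; FIRST(aB) = {a}
FIRST(B) = {a, b}


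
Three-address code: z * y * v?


Break into single-operator statements:
t1 = z * y
t2 = t1 * v


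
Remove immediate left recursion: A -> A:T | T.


Left-recursive alternatives: A:T; non-recursive: T
Introduce A': A -> TA', A' -> :TA' | ε


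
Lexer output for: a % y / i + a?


Scan left to right, longest-match per lexeme
Tokens: ID(a), OP(%), ID(y), OP(/), ID(i), OP(+), ID(a)


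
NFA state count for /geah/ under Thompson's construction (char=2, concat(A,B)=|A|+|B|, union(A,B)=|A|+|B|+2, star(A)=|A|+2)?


Syntax tree has 4 char leaf(s), 0 union(s), 0 star(s)
chars contribute 4×2 = 8; each union adds +2; each star adds +2
Total: 8 + 0 + 0 = 8 states


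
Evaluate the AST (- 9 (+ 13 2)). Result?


Evaluate inner: (+ 13 2) = 15
Evaluate root: (- 9 15) = -6
Result: -6


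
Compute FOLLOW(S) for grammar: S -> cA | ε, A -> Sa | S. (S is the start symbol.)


$ ∈ FOLLOW(S). For each A -> αBβ: add FIRST(β)\{ε} to FOLLOW(B); if β nullable, add FOLLOW(A).
FOLLOW(S) = {$, a}


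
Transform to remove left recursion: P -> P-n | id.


Left-recursive alternatives: P-n; non-recursive: id
Introduce P': P -> idP', P' -> -nP' | ε


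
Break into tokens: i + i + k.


Scan left to right, longest-match per lexeme
Tokens: ID(i), OP(+), ID(i), OP(+), ID(k)


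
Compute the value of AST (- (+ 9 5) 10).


Evaluate inner: (+ 9 5) = 14
Evaluate root: (- 14 10) = 4
Result: 4


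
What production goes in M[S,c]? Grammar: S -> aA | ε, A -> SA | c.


For [S, c]: ε is nullable and 'c' ∈ FOLLOW(S)
Entry: S -> ε


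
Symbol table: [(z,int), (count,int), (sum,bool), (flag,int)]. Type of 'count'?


Lookup 'count' → type int


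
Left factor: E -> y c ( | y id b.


Common prefix: 'y'
Factored: E -> y E', E' -> c ( | id b


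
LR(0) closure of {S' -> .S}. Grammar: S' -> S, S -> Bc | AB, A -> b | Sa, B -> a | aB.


Start: S' -> .S
For each item with dot before a nonterminal B, add B -> .γ for every B-production
Closure: [S' -> .S, S -> .Bc, S -> .AB, B -> .a, B -> .aB, A -> .b, A -> .Sa]


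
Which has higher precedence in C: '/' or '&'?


'/' is multiplicative (level 10); '&' is bitwise AND (level 5)
Higher level binds tighter
'/' has higher precedence than '&'


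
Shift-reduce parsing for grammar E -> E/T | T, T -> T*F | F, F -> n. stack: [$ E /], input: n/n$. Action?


no handle ('E/' is not any RHS); shift 'n'
Action: shift


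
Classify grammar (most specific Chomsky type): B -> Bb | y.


Left-linear: every RHS is a terminal or one nonterminal followed by a terminal
Classification: Type 3 (Regular)


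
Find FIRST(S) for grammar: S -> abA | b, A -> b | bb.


Per alternative of S: FIRST(abA) = {a}; FIRST(b) = {b}
FIRST(S) = {a, b}


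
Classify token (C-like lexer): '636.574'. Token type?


Pattern: digits with a decimal point
Type: FLOAT_LITERAL


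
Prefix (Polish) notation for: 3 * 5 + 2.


left-to-right (same/higher precedence on left): tree is (+ (* 3 5) 2)
Prefix: + * 3 5 2


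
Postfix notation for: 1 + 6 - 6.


Left to right (same or higher precedence on left)
Postfix: 1 6 + 6 -


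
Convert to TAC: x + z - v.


Break into single-operator statements:
t1 = x + z
t2 = t1 - v


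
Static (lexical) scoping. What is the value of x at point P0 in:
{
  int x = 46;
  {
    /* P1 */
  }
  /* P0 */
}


x declared in the same block as P0
x = 46


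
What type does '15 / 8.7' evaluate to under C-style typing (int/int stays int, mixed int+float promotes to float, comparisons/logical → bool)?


Operand types: int / float
Rule: mixed int/float promotes to float; int/int stays int
Result type: float


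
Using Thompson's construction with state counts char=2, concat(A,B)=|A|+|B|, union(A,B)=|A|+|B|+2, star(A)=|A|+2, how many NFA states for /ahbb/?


Syntax tree has 4 char leaf(s), 0 union(s), 0 star(s)
chars contribute 4×2 = 8; each union adds +2; each star adds +2
Total: 8 + 0 + 0 = 8 states


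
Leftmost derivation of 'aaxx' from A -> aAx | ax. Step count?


Derivation: A => aAx => aaxx
Steps: 2


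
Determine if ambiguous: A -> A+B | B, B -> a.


precedence layered via separate nonterminal B: deterministic
Unambiguous


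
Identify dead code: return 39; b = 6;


statement follows a return and is unreachable
Dead: 'b = 6'


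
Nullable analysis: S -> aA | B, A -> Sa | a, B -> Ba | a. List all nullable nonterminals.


A nonterminal is nullable iff some alternative derives ε (directly, or every symbol in it is nullable)
Nullable: {}


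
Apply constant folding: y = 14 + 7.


14 + 7 = 21 at compile time
Optimized: y = 21


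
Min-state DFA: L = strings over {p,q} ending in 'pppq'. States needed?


Track the longest suffix of input matching a prefix of 'pppq': 5 classes (prefixes of length 0..4)
Minimal DFA: 5 states


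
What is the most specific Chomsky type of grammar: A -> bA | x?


Right-linear: every RHS is a terminal or a terminal followed by one nonterminal
Classification: Type 3 (Regular)


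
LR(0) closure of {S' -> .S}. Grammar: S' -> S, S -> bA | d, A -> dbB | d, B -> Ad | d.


Start: S' -> .S
For each item with dot before a nonterminal B, add B -> .γ for every B-production
Closure: [S' -> .S, S -> .bA, S -> .d]


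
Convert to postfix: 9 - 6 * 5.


* has higher precedence, evaluate 6*5 first
Postfix: 9 6 5 * -


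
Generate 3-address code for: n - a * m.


Break into single-operator statements:
t1 = a * m
t2 = n - t1


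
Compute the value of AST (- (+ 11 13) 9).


Evaluate inner: (+ 11 13) = 24
Evaluate root: (- 24 9) = 15
Result: 15


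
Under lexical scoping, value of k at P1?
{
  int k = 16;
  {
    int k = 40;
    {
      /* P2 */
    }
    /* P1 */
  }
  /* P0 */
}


k declared in the same block as P1
k = 40


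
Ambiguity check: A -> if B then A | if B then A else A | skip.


dangling else: 'if B then if B then skip else skip' parses two ways
Ambiguous


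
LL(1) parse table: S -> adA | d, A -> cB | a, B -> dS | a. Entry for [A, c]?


For [A, c]: 'c' ∈ FIRST(cB)
Entry: A -> cB


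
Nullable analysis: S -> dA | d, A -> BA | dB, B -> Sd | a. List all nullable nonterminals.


A nonterminal is nullable iff some alternative derives ε (directly, or every symbol in it is nullable)
Nullable: {}


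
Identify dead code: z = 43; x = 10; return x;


z is assigned but never read
Dead: 'z = 43'


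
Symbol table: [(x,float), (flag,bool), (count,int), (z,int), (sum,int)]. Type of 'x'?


Lookup 'x' → type float


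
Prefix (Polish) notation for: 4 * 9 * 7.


left-to-right (same/higher precedence on left): tree is (* (* 4 9) 7)
Prefix: * * 4 9 7


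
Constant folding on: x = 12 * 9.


12 * 9 = 108 at compile time
Optimized: x = 108


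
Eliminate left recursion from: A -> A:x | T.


Left-recursive alternatives: A:x; non-recursive: T
Introduce A': A -> TA', A' -> :xA' | ε


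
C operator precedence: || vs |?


'|' is bitwise OR (level 3); '||' is logical OR (level 1)
Higher level binds tighter
'|' has higher precedence than '||'


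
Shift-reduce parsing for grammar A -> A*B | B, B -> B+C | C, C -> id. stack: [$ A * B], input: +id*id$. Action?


'+' can extend B; shift to build B -> B+C
Action: shift


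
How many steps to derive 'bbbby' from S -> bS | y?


Derivation: S => bS => bbS => bbbS => bbbbS => bbbby
Steps: 5


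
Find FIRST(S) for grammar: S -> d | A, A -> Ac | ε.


Per alternative of S: FIRST(d) = {d}; FIRST(A) = {c, ε}
FIRST(S) = {c, d, ε}


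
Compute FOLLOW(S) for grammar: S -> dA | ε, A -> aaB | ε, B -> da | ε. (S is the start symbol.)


$ ∈ FOLLOW(S). For each A -> αBβ: add FIRST(β)\{ε} to FOLLOW(B); if β nullable, add FOLLOW(A).
FOLLOW(S) = {$}


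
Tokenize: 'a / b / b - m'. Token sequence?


Scan left to right, longest-match per lexeme
Tokens: ID(a), OP(/), ID(b), OP(/), ID(b), OP(-), ID(m)


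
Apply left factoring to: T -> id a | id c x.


Common prefix: 'id'
Factored: T -> id T', T' -> a | c x


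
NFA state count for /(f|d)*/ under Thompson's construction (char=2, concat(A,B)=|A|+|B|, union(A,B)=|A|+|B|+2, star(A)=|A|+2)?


Syntax tree has 2 char leaf(s), 1 union(s), 1 star(s)
chars contribute 2×2 = 4; each union adds +2; each star adds +2
Total: 4 + 2 + 2 = 8 states
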